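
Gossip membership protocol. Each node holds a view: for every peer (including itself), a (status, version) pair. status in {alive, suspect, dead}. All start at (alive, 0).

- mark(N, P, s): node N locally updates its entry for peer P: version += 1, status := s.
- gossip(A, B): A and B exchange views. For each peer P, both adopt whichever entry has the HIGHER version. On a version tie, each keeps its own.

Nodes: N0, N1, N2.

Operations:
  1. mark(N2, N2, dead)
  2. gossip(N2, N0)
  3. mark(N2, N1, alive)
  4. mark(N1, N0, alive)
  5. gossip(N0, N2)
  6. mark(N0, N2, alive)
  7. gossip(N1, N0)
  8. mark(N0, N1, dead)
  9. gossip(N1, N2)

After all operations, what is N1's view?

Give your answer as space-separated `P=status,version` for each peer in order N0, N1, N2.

Answer: N0=alive,1 N1=alive,1 N2=alive,2

Derivation:
Op 1: N2 marks N2=dead -> (dead,v1)
Op 2: gossip N2<->N0 -> N2.N0=(alive,v0) N2.N1=(alive,v0) N2.N2=(dead,v1) | N0.N0=(alive,v0) N0.N1=(alive,v0) N0.N2=(dead,v1)
Op 3: N2 marks N1=alive -> (alive,v1)
Op 4: N1 marks N0=alive -> (alive,v1)
Op 5: gossip N0<->N2 -> N0.N0=(alive,v0) N0.N1=(alive,v1) N0.N2=(dead,v1) | N2.N0=(alive,v0) N2.N1=(alive,v1) N2.N2=(dead,v1)
Op 6: N0 marks N2=alive -> (alive,v2)
Op 7: gossip N1<->N0 -> N1.N0=(alive,v1) N1.N1=(alive,v1) N1.N2=(alive,v2) | N0.N0=(alive,v1) N0.N1=(alive,v1) N0.N2=(alive,v2)
Op 8: N0 marks N1=dead -> (dead,v2)
Op 9: gossip N1<->N2 -> N1.N0=(alive,v1) N1.N1=(alive,v1) N1.N2=(alive,v2) | N2.N0=(alive,v1) N2.N1=(alive,v1) N2.N2=(alive,v2)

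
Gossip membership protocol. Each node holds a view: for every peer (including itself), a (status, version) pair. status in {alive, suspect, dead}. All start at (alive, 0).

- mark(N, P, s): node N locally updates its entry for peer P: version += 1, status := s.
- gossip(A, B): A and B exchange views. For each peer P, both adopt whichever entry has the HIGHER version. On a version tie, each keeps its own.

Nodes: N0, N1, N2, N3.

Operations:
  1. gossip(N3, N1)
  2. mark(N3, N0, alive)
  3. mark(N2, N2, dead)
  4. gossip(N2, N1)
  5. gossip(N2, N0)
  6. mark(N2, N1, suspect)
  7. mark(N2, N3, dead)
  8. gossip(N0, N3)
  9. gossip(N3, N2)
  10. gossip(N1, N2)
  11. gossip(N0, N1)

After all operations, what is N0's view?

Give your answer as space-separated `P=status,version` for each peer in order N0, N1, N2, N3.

Answer: N0=alive,1 N1=suspect,1 N2=dead,1 N3=dead,1

Derivation:
Op 1: gossip N3<->N1 -> N3.N0=(alive,v0) N3.N1=(alive,v0) N3.N2=(alive,v0) N3.N3=(alive,v0) | N1.N0=(alive,v0) N1.N1=(alive,v0) N1.N2=(alive,v0) N1.N3=(alive,v0)
Op 2: N3 marks N0=alive -> (alive,v1)
Op 3: N2 marks N2=dead -> (dead,v1)
Op 4: gossip N2<->N1 -> N2.N0=(alive,v0) N2.N1=(alive,v0) N2.N2=(dead,v1) N2.N3=(alive,v0) | N1.N0=(alive,v0) N1.N1=(alive,v0) N1.N2=(dead,v1) N1.N3=(alive,v0)
Op 5: gossip N2<->N0 -> N2.N0=(alive,v0) N2.N1=(alive,v0) N2.N2=(dead,v1) N2.N3=(alive,v0) | N0.N0=(alive,v0) N0.N1=(alive,v0) N0.N2=(dead,v1) N0.N3=(alive,v0)
Op 6: N2 marks N1=suspect -> (suspect,v1)
Op 7: N2 marks N3=dead -> (dead,v1)
Op 8: gossip N0<->N3 -> N0.N0=(alive,v1) N0.N1=(alive,v0) N0.N2=(dead,v1) N0.N3=(alive,v0) | N3.N0=(alive,v1) N3.N1=(alive,v0) N3.N2=(dead,v1) N3.N3=(alive,v0)
Op 9: gossip N3<->N2 -> N3.N0=(alive,v1) N3.N1=(suspect,v1) N3.N2=(dead,v1) N3.N3=(dead,v1) | N2.N0=(alive,v1) N2.N1=(suspect,v1) N2.N2=(dead,v1) N2.N3=(dead,v1)
Op 10: gossip N1<->N2 -> N1.N0=(alive,v1) N1.N1=(suspect,v1) N1.N2=(dead,v1) N1.N3=(dead,v1) | N2.N0=(alive,v1) N2.N1=(suspect,v1) N2.N2=(dead,v1) N2.N3=(dead,v1)
Op 11: gossip N0<->N1 -> N0.N0=(alive,v1) N0.N1=(suspect,v1) N0.N2=(dead,v1) N0.N3=(dead,v1) | N1.N0=(alive,v1) N1.N1=(suspect,v1) N1.N2=(dead,v1) N1.N3=(dead,v1)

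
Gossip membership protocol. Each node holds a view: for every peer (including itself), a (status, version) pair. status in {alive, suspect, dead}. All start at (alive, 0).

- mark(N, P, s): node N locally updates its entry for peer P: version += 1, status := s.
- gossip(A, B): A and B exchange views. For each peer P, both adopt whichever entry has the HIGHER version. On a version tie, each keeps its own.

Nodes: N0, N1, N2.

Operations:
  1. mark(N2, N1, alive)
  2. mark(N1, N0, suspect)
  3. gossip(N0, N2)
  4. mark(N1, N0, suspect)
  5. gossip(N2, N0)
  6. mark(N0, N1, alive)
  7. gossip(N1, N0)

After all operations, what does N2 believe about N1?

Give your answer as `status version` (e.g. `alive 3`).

Answer: alive 1

Derivation:
Op 1: N2 marks N1=alive -> (alive,v1)
Op 2: N1 marks N0=suspect -> (suspect,v1)
Op 3: gossip N0<->N2 -> N0.N0=(alive,v0) N0.N1=(alive,v1) N0.N2=(alive,v0) | N2.N0=(alive,v0) N2.N1=(alive,v1) N2.N2=(alive,v0)
Op 4: N1 marks N0=suspect -> (suspect,v2)
Op 5: gossip N2<->N0 -> N2.N0=(alive,v0) N2.N1=(alive,v1) N2.N2=(alive,v0) | N0.N0=(alive,v0) N0.N1=(alive,v1) N0.N2=(alive,v0)
Op 6: N0 marks N1=alive -> (alive,v2)
Op 7: gossip N1<->N0 -> N1.N0=(suspect,v2) N1.N1=(alive,v2) N1.N2=(alive,v0) | N0.N0=(suspect,v2) N0.N1=(alive,v2) N0.N2=(alive,v0)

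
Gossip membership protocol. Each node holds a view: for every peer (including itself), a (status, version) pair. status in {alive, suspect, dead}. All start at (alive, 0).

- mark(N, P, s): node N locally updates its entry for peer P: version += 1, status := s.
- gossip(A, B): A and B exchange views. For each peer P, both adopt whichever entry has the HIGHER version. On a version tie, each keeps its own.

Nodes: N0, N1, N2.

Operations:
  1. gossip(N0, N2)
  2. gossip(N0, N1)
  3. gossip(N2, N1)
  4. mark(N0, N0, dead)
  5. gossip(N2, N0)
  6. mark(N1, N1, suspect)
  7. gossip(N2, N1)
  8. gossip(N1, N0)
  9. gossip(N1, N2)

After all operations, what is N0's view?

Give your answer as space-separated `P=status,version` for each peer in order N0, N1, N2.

Answer: N0=dead,1 N1=suspect,1 N2=alive,0

Derivation:
Op 1: gossip N0<->N2 -> N0.N0=(alive,v0) N0.N1=(alive,v0) N0.N2=(alive,v0) | N2.N0=(alive,v0) N2.N1=(alive,v0) N2.N2=(alive,v0)
Op 2: gossip N0<->N1 -> N0.N0=(alive,v0) N0.N1=(alive,v0) N0.N2=(alive,v0) | N1.N0=(alive,v0) N1.N1=(alive,v0) N1.N2=(alive,v0)
Op 3: gossip N2<->N1 -> N2.N0=(alive,v0) N2.N1=(alive,v0) N2.N2=(alive,v0) | N1.N0=(alive,v0) N1.N1=(alive,v0) N1.N2=(alive,v0)
Op 4: N0 marks N0=dead -> (dead,v1)
Op 5: gossip N2<->N0 -> N2.N0=(dead,v1) N2.N1=(alive,v0) N2.N2=(alive,v0) | N0.N0=(dead,v1) N0.N1=(alive,v0) N0.N2=(alive,v0)
Op 6: N1 marks N1=suspect -> (suspect,v1)
Op 7: gossip N2<->N1 -> N2.N0=(dead,v1) N2.N1=(suspect,v1) N2.N2=(alive,v0) | N1.N0=(dead,v1) N1.N1=(suspect,v1) N1.N2=(alive,v0)
Op 8: gossip N1<->N0 -> N1.N0=(dead,v1) N1.N1=(suspect,v1) N1.N2=(alive,v0) | N0.N0=(dead,v1) N0.N1=(suspect,v1) N0.N2=(alive,v0)
Op 9: gossip N1<->N2 -> N1.N0=(dead,v1) N1.N1=(suspect,v1) N1.N2=(alive,v0) | N2.N0=(dead,v1) N2.N1=(suspect,v1) N2.N2=(alive,v0)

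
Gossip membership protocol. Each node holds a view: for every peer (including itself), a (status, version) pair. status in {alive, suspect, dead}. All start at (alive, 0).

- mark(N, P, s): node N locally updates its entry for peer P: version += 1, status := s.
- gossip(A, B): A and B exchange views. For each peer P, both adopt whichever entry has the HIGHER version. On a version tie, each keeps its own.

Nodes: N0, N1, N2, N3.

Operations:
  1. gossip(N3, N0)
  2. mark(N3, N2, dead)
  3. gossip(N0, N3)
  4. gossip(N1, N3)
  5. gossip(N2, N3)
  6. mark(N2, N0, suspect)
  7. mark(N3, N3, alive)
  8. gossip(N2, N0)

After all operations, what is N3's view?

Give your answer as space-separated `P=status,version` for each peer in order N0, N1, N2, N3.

Op 1: gossip N3<->N0 -> N3.N0=(alive,v0) N3.N1=(alive,v0) N3.N2=(alive,v0) N3.N3=(alive,v0) | N0.N0=(alive,v0) N0.N1=(alive,v0) N0.N2=(alive,v0) N0.N3=(alive,v0)
Op 2: N3 marks N2=dead -> (dead,v1)
Op 3: gossip N0<->N3 -> N0.N0=(alive,v0) N0.N1=(alive,v0) N0.N2=(dead,v1) N0.N3=(alive,v0) | N3.N0=(alive,v0) N3.N1=(alive,v0) N3.N2=(dead,v1) N3.N3=(alive,v0)
Op 4: gossip N1<->N3 -> N1.N0=(alive,v0) N1.N1=(alive,v0) N1.N2=(dead,v1) N1.N3=(alive,v0) | N3.N0=(alive,v0) N3.N1=(alive,v0) N3.N2=(dead,v1) N3.N3=(alive,v0)
Op 5: gossip N2<->N3 -> N2.N0=(alive,v0) N2.N1=(alive,v0) N2.N2=(dead,v1) N2.N3=(alive,v0) | N3.N0=(alive,v0) N3.N1=(alive,v0) N3.N2=(dead,v1) N3.N3=(alive,v0)
Op 6: N2 marks N0=suspect -> (suspect,v1)
Op 7: N3 marks N3=alive -> (alive,v1)
Op 8: gossip N2<->N0 -> N2.N0=(suspect,v1) N2.N1=(alive,v0) N2.N2=(dead,v1) N2.N3=(alive,v0) | N0.N0=(suspect,v1) N0.N1=(alive,v0) N0.N2=(dead,v1) N0.N3=(alive,v0)

Answer: N0=alive,0 N1=alive,0 N2=dead,1 N3=alive,1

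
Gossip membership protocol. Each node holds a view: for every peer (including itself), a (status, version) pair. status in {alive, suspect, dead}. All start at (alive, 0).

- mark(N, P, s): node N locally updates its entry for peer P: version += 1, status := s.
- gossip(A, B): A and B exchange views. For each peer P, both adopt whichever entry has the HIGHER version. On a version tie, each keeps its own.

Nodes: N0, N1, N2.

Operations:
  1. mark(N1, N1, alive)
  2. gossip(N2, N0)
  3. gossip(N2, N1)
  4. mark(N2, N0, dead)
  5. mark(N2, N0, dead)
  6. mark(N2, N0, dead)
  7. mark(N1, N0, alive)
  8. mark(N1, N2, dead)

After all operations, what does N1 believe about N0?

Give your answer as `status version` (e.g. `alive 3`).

Answer: alive 1

Derivation:
Op 1: N1 marks N1=alive -> (alive,v1)
Op 2: gossip N2<->N0 -> N2.N0=(alive,v0) N2.N1=(alive,v0) N2.N2=(alive,v0) | N0.N0=(alive,v0) N0.N1=(alive,v0) N0.N2=(alive,v0)
Op 3: gossip N2<->N1 -> N2.N0=(alive,v0) N2.N1=(alive,v1) N2.N2=(alive,v0) | N1.N0=(alive,v0) N1.N1=(alive,v1) N1.N2=(alive,v0)
Op 4: N2 marks N0=dead -> (dead,v1)
Op 5: N2 marks N0=dead -> (dead,v2)
Op 6: N2 marks N0=dead -> (dead,v3)
Op 7: N1 marks N0=alive -> (alive,v1)
Op 8: N1 marks N2=dead -> (dead,v1)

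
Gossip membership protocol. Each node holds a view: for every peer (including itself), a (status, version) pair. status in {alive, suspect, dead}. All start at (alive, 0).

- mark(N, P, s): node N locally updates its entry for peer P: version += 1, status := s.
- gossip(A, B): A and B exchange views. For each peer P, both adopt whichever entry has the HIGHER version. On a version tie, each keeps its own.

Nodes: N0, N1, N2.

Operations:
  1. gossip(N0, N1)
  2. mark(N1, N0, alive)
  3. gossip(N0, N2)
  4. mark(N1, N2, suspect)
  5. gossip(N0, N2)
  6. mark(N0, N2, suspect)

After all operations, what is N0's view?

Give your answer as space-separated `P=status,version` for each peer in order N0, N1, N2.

Answer: N0=alive,0 N1=alive,0 N2=suspect,1

Derivation:
Op 1: gossip N0<->N1 -> N0.N0=(alive,v0) N0.N1=(alive,v0) N0.N2=(alive,v0) | N1.N0=(alive,v0) N1.N1=(alive,v0) N1.N2=(alive,v0)
Op 2: N1 marks N0=alive -> (alive,v1)
Op 3: gossip N0<->N2 -> N0.N0=(alive,v0) N0.N1=(alive,v0) N0.N2=(alive,v0) | N2.N0=(alive,v0) N2.N1=(alive,v0) N2.N2=(alive,v0)
Op 4: N1 marks N2=suspect -> (suspect,v1)
Op 5: gossip N0<->N2 -> N0.N0=(alive,v0) N0.N1=(alive,v0) N0.N2=(alive,v0) | N2.N0=(alive,v0) N2.N1=(alive,v0) N2.N2=(alive,v0)
Op 6: N0 marks N2=suspect -> (suspect,v1)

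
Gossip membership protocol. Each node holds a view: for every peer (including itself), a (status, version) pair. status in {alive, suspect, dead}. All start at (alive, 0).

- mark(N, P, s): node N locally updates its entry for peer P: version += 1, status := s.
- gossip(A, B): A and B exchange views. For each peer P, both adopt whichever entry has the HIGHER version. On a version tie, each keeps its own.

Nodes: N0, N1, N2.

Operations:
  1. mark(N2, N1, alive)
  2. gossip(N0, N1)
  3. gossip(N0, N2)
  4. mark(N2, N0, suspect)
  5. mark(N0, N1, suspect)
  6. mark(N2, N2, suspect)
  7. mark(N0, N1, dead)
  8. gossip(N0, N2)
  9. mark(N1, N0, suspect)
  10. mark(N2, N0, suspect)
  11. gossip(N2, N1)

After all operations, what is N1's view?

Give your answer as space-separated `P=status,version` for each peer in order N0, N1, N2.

Op 1: N2 marks N1=alive -> (alive,v1)
Op 2: gossip N0<->N1 -> N0.N0=(alive,v0) N0.N1=(alive,v0) N0.N2=(alive,v0) | N1.N0=(alive,v0) N1.N1=(alive,v0) N1.N2=(alive,v0)
Op 3: gossip N0<->N2 -> N0.N0=(alive,v0) N0.N1=(alive,v1) N0.N2=(alive,v0) | N2.N0=(alive,v0) N2.N1=(alive,v1) N2.N2=(alive,v0)
Op 4: N2 marks N0=suspect -> (suspect,v1)
Op 5: N0 marks N1=suspect -> (suspect,v2)
Op 6: N2 marks N2=suspect -> (suspect,v1)
Op 7: N0 marks N1=dead -> (dead,v3)
Op 8: gossip N0<->N2 -> N0.N0=(suspect,v1) N0.N1=(dead,v3) N0.N2=(suspect,v1) | N2.N0=(suspect,v1) N2.N1=(dead,v3) N2.N2=(suspect,v1)
Op 9: N1 marks N0=suspect -> (suspect,v1)
Op 10: N2 marks N0=suspect -> (suspect,v2)
Op 11: gossip N2<->N1 -> N2.N0=(suspect,v2) N2.N1=(dead,v3) N2.N2=(suspect,v1) | N1.N0=(suspect,v2) N1.N1=(dead,v3) N1.N2=(suspect,v1)

Answer: N0=suspect,2 N1=dead,3 N2=suspect,1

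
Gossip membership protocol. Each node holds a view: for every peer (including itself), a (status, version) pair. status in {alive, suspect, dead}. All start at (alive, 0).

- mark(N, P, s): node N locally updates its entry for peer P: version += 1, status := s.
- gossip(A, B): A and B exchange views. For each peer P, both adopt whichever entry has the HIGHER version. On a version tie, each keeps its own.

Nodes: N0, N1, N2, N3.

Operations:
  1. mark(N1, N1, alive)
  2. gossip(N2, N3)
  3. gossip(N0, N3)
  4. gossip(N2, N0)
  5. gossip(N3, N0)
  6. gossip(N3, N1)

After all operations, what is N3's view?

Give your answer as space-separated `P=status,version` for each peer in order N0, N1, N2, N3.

Answer: N0=alive,0 N1=alive,1 N2=alive,0 N3=alive,0

Derivation:
Op 1: N1 marks N1=alive -> (alive,v1)
Op 2: gossip N2<->N3 -> N2.N0=(alive,v0) N2.N1=(alive,v0) N2.N2=(alive,v0) N2.N3=(alive,v0) | N3.N0=(alive,v0) N3.N1=(alive,v0) N3.N2=(alive,v0) N3.N3=(alive,v0)
Op 3: gossip N0<->N3 -> N0.N0=(alive,v0) N0.N1=(alive,v0) N0.N2=(alive,v0) N0.N3=(alive,v0) | N3.N0=(alive,v0) N3.N1=(alive,v0) N3.N2=(alive,v0) N3.N3=(alive,v0)
Op 4: gossip N2<->N0 -> N2.N0=(alive,v0) N2.N1=(alive,v0) N2.N2=(alive,v0) N2.N3=(alive,v0) | N0.N0=(alive,v0) N0.N1=(alive,v0) N0.N2=(alive,v0) N0.N3=(alive,v0)
Op 5: gossip N3<->N0 -> N3.N0=(alive,v0) N3.N1=(alive,v0) N3.N2=(alive,v0) N3.N3=(alive,v0) | N0.N0=(alive,v0) N0.N1=(alive,v0) N0.N2=(alive,v0) N0.N3=(alive,v0)
Op 6: gossip N3<->N1 -> N3.N0=(alive,v0) N3.N1=(alive,v1) N3.N2=(alive,v0) N3.N3=(alive,v0) | N1.N0=(alive,v0) N1.N1=(alive,v1) N1.N2=(alive,v0) N1.N3=(alive,v0)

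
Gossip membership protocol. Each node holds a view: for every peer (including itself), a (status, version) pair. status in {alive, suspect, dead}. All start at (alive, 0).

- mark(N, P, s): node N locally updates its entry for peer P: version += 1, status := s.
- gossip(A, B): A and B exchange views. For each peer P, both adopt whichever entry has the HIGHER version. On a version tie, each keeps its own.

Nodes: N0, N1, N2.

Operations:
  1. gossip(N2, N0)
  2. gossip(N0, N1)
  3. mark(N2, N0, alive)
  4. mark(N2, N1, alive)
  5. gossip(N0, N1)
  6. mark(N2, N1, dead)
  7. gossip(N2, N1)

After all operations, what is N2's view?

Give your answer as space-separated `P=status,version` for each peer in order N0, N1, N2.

Answer: N0=alive,1 N1=dead,2 N2=alive,0

Derivation:
Op 1: gossip N2<->N0 -> N2.N0=(alive,v0) N2.N1=(alive,v0) N2.N2=(alive,v0) | N0.N0=(alive,v0) N0.N1=(alive,v0) N0.N2=(alive,v0)
Op 2: gossip N0<->N1 -> N0.N0=(alive,v0) N0.N1=(alive,v0) N0.N2=(alive,v0) | N1.N0=(alive,v0) N1.N1=(alive,v0) N1.N2=(alive,v0)
Op 3: N2 marks N0=alive -> (alive,v1)
Op 4: N2 marks N1=alive -> (alive,v1)
Op 5: gossip N0<->N1 -> N0.N0=(alive,v0) N0.N1=(alive,v0) N0.N2=(alive,v0) | N1.N0=(alive,v0) N1.N1=(alive,v0) N1.N2=(alive,v0)
Op 6: N2 marks N1=dead -> (dead,v2)
Op 7: gossip N2<->N1 -> N2.N0=(alive,v1) N2.N1=(dead,v2) N2.N2=(alive,v0) | N1.N0=(alive,v1) N1.N1=(dead,v2) N1.N2=(alive,v0)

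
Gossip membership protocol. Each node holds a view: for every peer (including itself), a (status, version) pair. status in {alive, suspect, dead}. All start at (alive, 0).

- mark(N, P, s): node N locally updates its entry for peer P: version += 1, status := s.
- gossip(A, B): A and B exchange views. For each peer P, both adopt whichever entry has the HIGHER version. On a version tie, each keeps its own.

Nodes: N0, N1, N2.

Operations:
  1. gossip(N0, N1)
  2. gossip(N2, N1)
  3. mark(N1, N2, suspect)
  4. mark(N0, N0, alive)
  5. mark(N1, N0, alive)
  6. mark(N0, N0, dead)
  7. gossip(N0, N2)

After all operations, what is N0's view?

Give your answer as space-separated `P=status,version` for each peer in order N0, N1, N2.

Answer: N0=dead,2 N1=alive,0 N2=alive,0

Derivation:
Op 1: gossip N0<->N1 -> N0.N0=(alive,v0) N0.N1=(alive,v0) N0.N2=(alive,v0) | N1.N0=(alive,v0) N1.N1=(alive,v0) N1.N2=(alive,v0)
Op 2: gossip N2<->N1 -> N2.N0=(alive,v0) N2.N1=(alive,v0) N2.N2=(alive,v0) | N1.N0=(alive,v0) N1.N1=(alive,v0) N1.N2=(alive,v0)
Op 3: N1 marks N2=suspect -> (suspect,v1)
Op 4: N0 marks N0=alive -> (alive,v1)
Op 5: N1 marks N0=alive -> (alive,v1)
Op 6: N0 marks N0=dead -> (dead,v2)
Op 7: gossip N0<->N2 -> N0.N0=(dead,v2) N0.N1=(alive,v0) N0.N2=(alive,v0) | N2.N0=(dead,v2) N2.N1=(alive,v0) N2.N2=(alive,v0)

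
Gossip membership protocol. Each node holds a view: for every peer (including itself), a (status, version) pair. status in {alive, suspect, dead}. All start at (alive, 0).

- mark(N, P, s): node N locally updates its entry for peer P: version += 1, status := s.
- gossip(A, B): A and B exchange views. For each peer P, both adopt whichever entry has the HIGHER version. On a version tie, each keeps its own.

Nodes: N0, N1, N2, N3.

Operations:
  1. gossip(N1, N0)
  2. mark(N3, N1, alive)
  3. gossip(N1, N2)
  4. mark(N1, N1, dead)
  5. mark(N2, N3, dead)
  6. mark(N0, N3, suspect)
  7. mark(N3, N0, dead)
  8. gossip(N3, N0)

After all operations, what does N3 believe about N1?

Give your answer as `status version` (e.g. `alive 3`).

Op 1: gossip N1<->N0 -> N1.N0=(alive,v0) N1.N1=(alive,v0) N1.N2=(alive,v0) N1.N3=(alive,v0) | N0.N0=(alive,v0) N0.N1=(alive,v0) N0.N2=(alive,v0) N0.N3=(alive,v0)
Op 2: N3 marks N1=alive -> (alive,v1)
Op 3: gossip N1<->N2 -> N1.N0=(alive,v0) N1.N1=(alive,v0) N1.N2=(alive,v0) N1.N3=(alive,v0) | N2.N0=(alive,v0) N2.N1=(alive,v0) N2.N2=(alive,v0) N2.N3=(alive,v0)
Op 4: N1 marks N1=dead -> (dead,v1)
Op 5: N2 marks N3=dead -> (dead,v1)
Op 6: N0 marks N3=suspect -> (suspect,v1)
Op 7: N3 marks N0=dead -> (dead,v1)
Op 8: gossip N3<->N0 -> N3.N0=(dead,v1) N3.N1=(alive,v1) N3.N2=(alive,v0) N3.N3=(suspect,v1) | N0.N0=(dead,v1) N0.N1=(alive,v1) N0.N2=(alive,v0) N0.N3=(suspect,v1)

Answer: alive 1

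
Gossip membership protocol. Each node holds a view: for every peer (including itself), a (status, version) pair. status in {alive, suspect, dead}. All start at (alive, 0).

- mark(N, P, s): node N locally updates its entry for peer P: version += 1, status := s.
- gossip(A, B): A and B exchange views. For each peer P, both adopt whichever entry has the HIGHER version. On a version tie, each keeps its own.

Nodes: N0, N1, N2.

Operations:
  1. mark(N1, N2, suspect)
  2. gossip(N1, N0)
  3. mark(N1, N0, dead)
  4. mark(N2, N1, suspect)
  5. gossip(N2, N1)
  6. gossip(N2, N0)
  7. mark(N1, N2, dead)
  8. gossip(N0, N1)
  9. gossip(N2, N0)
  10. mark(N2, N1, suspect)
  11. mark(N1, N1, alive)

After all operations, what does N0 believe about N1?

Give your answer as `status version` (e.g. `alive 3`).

Answer: suspect 1

Derivation:
Op 1: N1 marks N2=suspect -> (suspect,v1)
Op 2: gossip N1<->N0 -> N1.N0=(alive,v0) N1.N1=(alive,v0) N1.N2=(suspect,v1) | N0.N0=(alive,v0) N0.N1=(alive,v0) N0.N2=(suspect,v1)
Op 3: N1 marks N0=dead -> (dead,v1)
Op 4: N2 marks N1=suspect -> (suspect,v1)
Op 5: gossip N2<->N1 -> N2.N0=(dead,v1) N2.N1=(suspect,v1) N2.N2=(suspect,v1) | N1.N0=(dead,v1) N1.N1=(suspect,v1) N1.N2=(suspect,v1)
Op 6: gossip N2<->N0 -> N2.N0=(dead,v1) N2.N1=(suspect,v1) N2.N2=(suspect,v1) | N0.N0=(dead,v1) N0.N1=(suspect,v1) N0.N2=(suspect,v1)
Op 7: N1 marks N2=dead -> (dead,v2)
Op 8: gossip N0<->N1 -> N0.N0=(dead,v1) N0.N1=(suspect,v1) N0.N2=(dead,v2) | N1.N0=(dead,v1) N1.N1=(suspect,v1) N1.N2=(dead,v2)
Op 9: gossip N2<->N0 -> N2.N0=(dead,v1) N2.N1=(suspect,v1) N2.N2=(dead,v2) | N0.N0=(dead,v1) N0.N1=(suspect,v1) N0.N2=(dead,v2)
Op 10: N2 marks N1=suspect -> (suspect,v2)
Op 11: N1 marks N1=alive -> (alive,v2)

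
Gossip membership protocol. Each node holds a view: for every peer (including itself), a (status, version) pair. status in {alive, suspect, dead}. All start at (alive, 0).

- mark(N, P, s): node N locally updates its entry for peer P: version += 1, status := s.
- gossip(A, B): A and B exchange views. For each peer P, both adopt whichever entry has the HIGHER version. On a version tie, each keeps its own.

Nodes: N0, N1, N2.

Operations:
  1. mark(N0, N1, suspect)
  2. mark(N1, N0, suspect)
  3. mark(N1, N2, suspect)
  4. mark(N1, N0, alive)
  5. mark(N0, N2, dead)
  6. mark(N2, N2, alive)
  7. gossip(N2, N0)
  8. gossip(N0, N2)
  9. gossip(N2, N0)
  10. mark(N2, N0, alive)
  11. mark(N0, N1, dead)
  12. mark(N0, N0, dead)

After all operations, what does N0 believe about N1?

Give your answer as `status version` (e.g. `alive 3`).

Answer: dead 2

Derivation:
Op 1: N0 marks N1=suspect -> (suspect,v1)
Op 2: N1 marks N0=suspect -> (suspect,v1)
Op 3: N1 marks N2=suspect -> (suspect,v1)
Op 4: N1 marks N0=alive -> (alive,v2)
Op 5: N0 marks N2=dead -> (dead,v1)
Op 6: N2 marks N2=alive -> (alive,v1)
Op 7: gossip N2<->N0 -> N2.N0=(alive,v0) N2.N1=(suspect,v1) N2.N2=(alive,v1) | N0.N0=(alive,v0) N0.N1=(suspect,v1) N0.N2=(dead,v1)
Op 8: gossip N0<->N2 -> N0.N0=(alive,v0) N0.N1=(suspect,v1) N0.N2=(dead,v1) | N2.N0=(alive,v0) N2.N1=(suspect,v1) N2.N2=(alive,v1)
Op 9: gossip N2<->N0 -> N2.N0=(alive,v0) N2.N1=(suspect,v1) N2.N2=(alive,v1) | N0.N0=(alive,v0) N0.N1=(suspect,v1) N0.N2=(dead,v1)
Op 10: N2 marks N0=alive -> (alive,v1)
Op 11: N0 marks N1=dead -> (dead,v2)
Op 12: N0 marks N0=dead -> (dead,v1)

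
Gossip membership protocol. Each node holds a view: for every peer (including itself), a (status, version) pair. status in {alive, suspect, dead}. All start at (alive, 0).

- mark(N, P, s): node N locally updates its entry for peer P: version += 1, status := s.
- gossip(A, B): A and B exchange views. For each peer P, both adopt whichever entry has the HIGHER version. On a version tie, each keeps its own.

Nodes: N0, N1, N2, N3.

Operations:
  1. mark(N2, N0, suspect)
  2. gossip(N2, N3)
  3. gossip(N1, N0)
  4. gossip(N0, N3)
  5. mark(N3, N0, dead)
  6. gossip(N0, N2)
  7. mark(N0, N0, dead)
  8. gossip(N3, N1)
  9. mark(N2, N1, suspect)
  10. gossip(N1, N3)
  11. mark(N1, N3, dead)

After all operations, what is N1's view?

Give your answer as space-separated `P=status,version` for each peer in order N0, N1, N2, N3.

Op 1: N2 marks N0=suspect -> (suspect,v1)
Op 2: gossip N2<->N3 -> N2.N0=(suspect,v1) N2.N1=(alive,v0) N2.N2=(alive,v0) N2.N3=(alive,v0) | N3.N0=(suspect,v1) N3.N1=(alive,v0) N3.N2=(alive,v0) N3.N3=(alive,v0)
Op 3: gossip N1<->N0 -> N1.N0=(alive,v0) N1.N1=(alive,v0) N1.N2=(alive,v0) N1.N3=(alive,v0) | N0.N0=(alive,v0) N0.N1=(alive,v0) N0.N2=(alive,v0) N0.N3=(alive,v0)
Op 4: gossip N0<->N3 -> N0.N0=(suspect,v1) N0.N1=(alive,v0) N0.N2=(alive,v0) N0.N3=(alive,v0) | N3.N0=(suspect,v1) N3.N1=(alive,v0) N3.N2=(alive,v0) N3.N3=(alive,v0)
Op 5: N3 marks N0=dead -> (dead,v2)
Op 6: gossip N0<->N2 -> N0.N0=(suspect,v1) N0.N1=(alive,v0) N0.N2=(alive,v0) N0.N3=(alive,v0) | N2.N0=(suspect,v1) N2.N1=(alive,v0) N2.N2=(alive,v0) N2.N3=(alive,v0)
Op 7: N0 marks N0=dead -> (dead,v2)
Op 8: gossip N3<->N1 -> N3.N0=(dead,v2) N3.N1=(alive,v0) N3.N2=(alive,v0) N3.N3=(alive,v0) | N1.N0=(dead,v2) N1.N1=(alive,v0) N1.N2=(alive,v0) N1.N3=(alive,v0)
Op 9: N2 marks N1=suspect -> (suspect,v1)
Op 10: gossip N1<->N3 -> N1.N0=(dead,v2) N1.N1=(alive,v0) N1.N2=(alive,v0) N1.N3=(alive,v0) | N3.N0=(dead,v2) N3.N1=(alive,v0) N3.N2=(alive,v0) N3.N3=(alive,v0)
Op 11: N1 marks N3=dead -> (dead,v1)

Answer: N0=dead,2 N1=alive,0 N2=alive,0 N3=dead,1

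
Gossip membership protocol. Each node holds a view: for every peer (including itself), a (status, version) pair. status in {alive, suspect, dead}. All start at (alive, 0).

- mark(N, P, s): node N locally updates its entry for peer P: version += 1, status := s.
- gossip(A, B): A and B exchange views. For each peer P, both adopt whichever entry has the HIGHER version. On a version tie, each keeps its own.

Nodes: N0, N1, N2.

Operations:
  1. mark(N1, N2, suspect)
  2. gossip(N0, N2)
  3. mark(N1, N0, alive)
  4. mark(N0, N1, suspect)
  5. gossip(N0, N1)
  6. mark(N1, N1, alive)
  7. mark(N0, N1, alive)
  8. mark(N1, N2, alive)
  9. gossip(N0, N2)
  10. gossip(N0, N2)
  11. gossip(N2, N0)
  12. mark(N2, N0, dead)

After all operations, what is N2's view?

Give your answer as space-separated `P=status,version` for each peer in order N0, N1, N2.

Op 1: N1 marks N2=suspect -> (suspect,v1)
Op 2: gossip N0<->N2 -> N0.N0=(alive,v0) N0.N1=(alive,v0) N0.N2=(alive,v0) | N2.N0=(alive,v0) N2.N1=(alive,v0) N2.N2=(alive,v0)
Op 3: N1 marks N0=alive -> (alive,v1)
Op 4: N0 marks N1=suspect -> (suspect,v1)
Op 5: gossip N0<->N1 -> N0.N0=(alive,v1) N0.N1=(suspect,v1) N0.N2=(suspect,v1) | N1.N0=(alive,v1) N1.N1=(suspect,v1) N1.N2=(suspect,v1)
Op 6: N1 marks N1=alive -> (alive,v2)
Op 7: N0 marks N1=alive -> (alive,v2)
Op 8: N1 marks N2=alive -> (alive,v2)
Op 9: gossip N0<->N2 -> N0.N0=(alive,v1) N0.N1=(alive,v2) N0.N2=(suspect,v1) | N2.N0=(alive,v1) N2.N1=(alive,v2) N2.N2=(suspect,v1)
Op 10: gossip N0<->N2 -> N0.N0=(alive,v1) N0.N1=(alive,v2) N0.N2=(suspect,v1) | N2.N0=(alive,v1) N2.N1=(alive,v2) N2.N2=(suspect,v1)
Op 11: gossip N2<->N0 -> N2.N0=(alive,v1) N2.N1=(alive,v2) N2.N2=(suspect,v1) | N0.N0=(alive,v1) N0.N1=(alive,v2) N0.N2=(suspect,v1)
Op 12: N2 marks N0=dead -> (dead,v2)

Answer: N0=dead,2 N1=alive,2 N2=suspect,1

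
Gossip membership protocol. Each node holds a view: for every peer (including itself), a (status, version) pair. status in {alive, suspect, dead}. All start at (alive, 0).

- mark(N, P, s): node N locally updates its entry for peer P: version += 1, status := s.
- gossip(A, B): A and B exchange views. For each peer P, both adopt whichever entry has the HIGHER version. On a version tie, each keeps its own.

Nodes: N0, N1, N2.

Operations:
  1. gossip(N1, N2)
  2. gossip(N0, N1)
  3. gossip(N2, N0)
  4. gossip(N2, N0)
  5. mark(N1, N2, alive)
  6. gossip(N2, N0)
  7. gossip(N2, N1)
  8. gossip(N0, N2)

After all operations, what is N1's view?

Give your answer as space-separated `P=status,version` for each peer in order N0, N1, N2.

Answer: N0=alive,0 N1=alive,0 N2=alive,1

Derivation:
Op 1: gossip N1<->N2 -> N1.N0=(alive,v0) N1.N1=(alive,v0) N1.N2=(alive,v0) | N2.N0=(alive,v0) N2.N1=(alive,v0) N2.N2=(alive,v0)
Op 2: gossip N0<->N1 -> N0.N0=(alive,v0) N0.N1=(alive,v0) N0.N2=(alive,v0) | N1.N0=(alive,v0) N1.N1=(alive,v0) N1.N2=(alive,v0)
Op 3: gossip N2<->N0 -> N2.N0=(alive,v0) N2.N1=(alive,v0) N2.N2=(alive,v0) | N0.N0=(alive,v0) N0.N1=(alive,v0) N0.N2=(alive,v0)
Op 4: gossip N2<->N0 -> N2.N0=(alive,v0) N2.N1=(alive,v0) N2.N2=(alive,v0) | N0.N0=(alive,v0) N0.N1=(alive,v0) N0.N2=(alive,v0)
Op 5: N1 marks N2=alive -> (alive,v1)
Op 6: gossip N2<->N0 -> N2.N0=(alive,v0) N2.N1=(alive,v0) N2.N2=(alive,v0) | N0.N0=(alive,v0) N0.N1=(alive,v0) N0.N2=(alive,v0)
Op 7: gossip N2<->N1 -> N2.N0=(alive,v0) N2.N1=(alive,v0) N2.N2=(alive,v1) | N1.N0=(alive,v0) N1.N1=(alive,v0) N1.N2=(alive,v1)
Op 8: gossip N0<->N2 -> N0.N0=(alive,v0) N0.N1=(alive,v0) N0.N2=(alive,v1) | N2.N0=(alive,v0) N2.N1=(alive,v0) N2.N2=(alive,v1)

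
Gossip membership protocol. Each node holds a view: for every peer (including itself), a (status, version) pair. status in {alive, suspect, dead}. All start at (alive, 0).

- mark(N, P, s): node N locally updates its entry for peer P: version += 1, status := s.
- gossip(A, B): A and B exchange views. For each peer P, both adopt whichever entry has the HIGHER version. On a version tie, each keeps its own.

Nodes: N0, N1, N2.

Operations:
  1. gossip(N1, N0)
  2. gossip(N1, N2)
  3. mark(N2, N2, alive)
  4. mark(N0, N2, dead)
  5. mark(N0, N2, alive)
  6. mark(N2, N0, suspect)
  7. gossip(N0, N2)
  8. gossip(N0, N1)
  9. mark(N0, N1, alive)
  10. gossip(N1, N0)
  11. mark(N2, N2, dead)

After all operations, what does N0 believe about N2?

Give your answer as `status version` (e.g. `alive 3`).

Answer: alive 2

Derivation:
Op 1: gossip N1<->N0 -> N1.N0=(alive,v0) N1.N1=(alive,v0) N1.N2=(alive,v0) | N0.N0=(alive,v0) N0.N1=(alive,v0) N0.N2=(alive,v0)
Op 2: gossip N1<->N2 -> N1.N0=(alive,v0) N1.N1=(alive,v0) N1.N2=(alive,v0) | N2.N0=(alive,v0) N2.N1=(alive,v0) N2.N2=(alive,v0)
Op 3: N2 marks N2=alive -> (alive,v1)
Op 4: N0 marks N2=dead -> (dead,v1)
Op 5: N0 marks N2=alive -> (alive,v2)
Op 6: N2 marks N0=suspect -> (suspect,v1)
Op 7: gossip N0<->N2 -> N0.N0=(suspect,v1) N0.N1=(alive,v0) N0.N2=(alive,v2) | N2.N0=(suspect,v1) N2.N1=(alive,v0) N2.N2=(alive,v2)
Op 8: gossip N0<->N1 -> N0.N0=(suspect,v1) N0.N1=(alive,v0) N0.N2=(alive,v2) | N1.N0=(suspect,v1) N1.N1=(alive,v0) N1.N2=(alive,v2)
Op 9: N0 marks N1=alive -> (alive,v1)
Op 10: gossip N1<->N0 -> N1.N0=(suspect,v1) N1.N1=(alive,v1) N1.N2=(alive,v2) | N0.N0=(suspect,v1) N0.N1=(alive,v1) N0.N2=(alive,v2)
Op 11: N2 marks N2=dead -> (dead,v3)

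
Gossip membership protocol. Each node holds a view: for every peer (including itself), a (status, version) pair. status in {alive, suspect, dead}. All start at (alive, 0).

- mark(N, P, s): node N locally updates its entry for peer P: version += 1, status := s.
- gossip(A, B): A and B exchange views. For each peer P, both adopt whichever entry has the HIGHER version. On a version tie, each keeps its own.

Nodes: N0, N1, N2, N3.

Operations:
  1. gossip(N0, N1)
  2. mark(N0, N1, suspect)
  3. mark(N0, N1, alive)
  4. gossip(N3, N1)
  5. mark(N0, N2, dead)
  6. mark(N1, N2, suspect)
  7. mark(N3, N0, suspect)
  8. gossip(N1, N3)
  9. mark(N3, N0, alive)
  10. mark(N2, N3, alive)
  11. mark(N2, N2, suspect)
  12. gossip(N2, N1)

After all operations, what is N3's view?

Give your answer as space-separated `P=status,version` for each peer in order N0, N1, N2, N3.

Answer: N0=alive,2 N1=alive,0 N2=suspect,1 N3=alive,0

Derivation:
Op 1: gossip N0<->N1 -> N0.N0=(alive,v0) N0.N1=(alive,v0) N0.N2=(alive,v0) N0.N3=(alive,v0) | N1.N0=(alive,v0) N1.N1=(alive,v0) N1.N2=(alive,v0) N1.N3=(alive,v0)
Op 2: N0 marks N1=suspect -> (suspect,v1)
Op 3: N0 marks N1=alive -> (alive,v2)
Op 4: gossip N3<->N1 -> N3.N0=(alive,v0) N3.N1=(alive,v0) N3.N2=(alive,v0) N3.N3=(alive,v0) | N1.N0=(alive,v0) N1.N1=(alive,v0) N1.N2=(alive,v0) N1.N3=(alive,v0)
Op 5: N0 marks N2=dead -> (dead,v1)
Op 6: N1 marks N2=suspect -> (suspect,v1)
Op 7: N3 marks N0=suspect -> (suspect,v1)
Op 8: gossip N1<->N3 -> N1.N0=(suspect,v1) N1.N1=(alive,v0) N1.N2=(suspect,v1) N1.N3=(alive,v0) | N3.N0=(suspect,v1) N3.N1=(alive,v0) N3.N2=(suspect,v1) N3.N3=(alive,v0)
Op 9: N3 marks N0=alive -> (alive,v2)
Op 10: N2 marks N3=alive -> (alive,v1)
Op 11: N2 marks N2=suspect -> (suspect,v1)
Op 12: gossip N2<->N1 -> N2.N0=(suspect,v1) N2.N1=(alive,v0) N2.N2=(suspect,v1) N2.N3=(alive,v1) | N1.N0=(suspect,v1) N1.N1=(alive,v0) N1.N2=(suspect,v1) N1.N3=(alive,v1)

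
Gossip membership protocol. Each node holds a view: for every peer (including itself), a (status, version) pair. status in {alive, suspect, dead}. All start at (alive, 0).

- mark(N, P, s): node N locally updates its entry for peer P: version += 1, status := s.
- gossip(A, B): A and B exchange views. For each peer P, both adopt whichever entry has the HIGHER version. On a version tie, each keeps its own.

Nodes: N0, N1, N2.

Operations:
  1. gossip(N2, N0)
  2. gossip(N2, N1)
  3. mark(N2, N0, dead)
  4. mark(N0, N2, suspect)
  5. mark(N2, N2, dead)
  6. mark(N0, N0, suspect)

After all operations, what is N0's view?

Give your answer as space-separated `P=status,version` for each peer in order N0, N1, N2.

Answer: N0=suspect,1 N1=alive,0 N2=suspect,1

Derivation:
Op 1: gossip N2<->N0 -> N2.N0=(alive,v0) N2.N1=(alive,v0) N2.N2=(alive,v0) | N0.N0=(alive,v0) N0.N1=(alive,v0) N0.N2=(alive,v0)
Op 2: gossip N2<->N1 -> N2.N0=(alive,v0) N2.N1=(alive,v0) N2.N2=(alive,v0) | N1.N0=(alive,v0) N1.N1=(alive,v0) N1.N2=(alive,v0)
Op 3: N2 marks N0=dead -> (dead,v1)
Op 4: N0 marks N2=suspect -> (suspect,v1)
Op 5: N2 marks N2=dead -> (dead,v1)
Op 6: N0 marks N0=suspect -> (suspect,v1)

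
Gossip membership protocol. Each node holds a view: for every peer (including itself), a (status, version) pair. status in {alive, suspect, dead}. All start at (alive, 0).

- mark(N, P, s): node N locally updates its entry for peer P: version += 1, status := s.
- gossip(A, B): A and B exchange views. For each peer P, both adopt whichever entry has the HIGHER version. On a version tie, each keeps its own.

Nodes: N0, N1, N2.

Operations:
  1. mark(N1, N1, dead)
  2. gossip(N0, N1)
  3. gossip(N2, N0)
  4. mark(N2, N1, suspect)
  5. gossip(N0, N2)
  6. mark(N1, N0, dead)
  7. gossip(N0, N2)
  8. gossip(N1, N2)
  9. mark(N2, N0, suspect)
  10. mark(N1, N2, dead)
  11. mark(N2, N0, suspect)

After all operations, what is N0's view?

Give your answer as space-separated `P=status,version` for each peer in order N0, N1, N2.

Answer: N0=alive,0 N1=suspect,2 N2=alive,0

Derivation:
Op 1: N1 marks N1=dead -> (dead,v1)
Op 2: gossip N0<->N1 -> N0.N0=(alive,v0) N0.N1=(dead,v1) N0.N2=(alive,v0) | N1.N0=(alive,v0) N1.N1=(dead,v1) N1.N2=(alive,v0)
Op 3: gossip N2<->N0 -> N2.N0=(alive,v0) N2.N1=(dead,v1) N2.N2=(alive,v0) | N0.N0=(alive,v0) N0.N1=(dead,v1) N0.N2=(alive,v0)
Op 4: N2 marks N1=suspect -> (suspect,v2)
Op 5: gossip N0<->N2 -> N0.N0=(alive,v0) N0.N1=(suspect,v2) N0.N2=(alive,v0) | N2.N0=(alive,v0) N2.N1=(suspect,v2) N2.N2=(alive,v0)
Op 6: N1 marks N0=dead -> (dead,v1)
Op 7: gossip N0<->N2 -> N0.N0=(alive,v0) N0.N1=(suspect,v2) N0.N2=(alive,v0) | N2.N0=(alive,v0) N2.N1=(suspect,v2) N2.N2=(alive,v0)
Op 8: gossip N1<->N2 -> N1.N0=(dead,v1) N1.N1=(suspect,v2) N1.N2=(alive,v0) | N2.N0=(dead,v1) N2.N1=(suspect,v2) N2.N2=(alive,v0)
Op 9: N2 marks N0=suspect -> (suspect,v2)
Op 10: N1 marks N2=dead -> (dead,v1)
Op 11: N2 marks N0=suspect -> (suspect,v3)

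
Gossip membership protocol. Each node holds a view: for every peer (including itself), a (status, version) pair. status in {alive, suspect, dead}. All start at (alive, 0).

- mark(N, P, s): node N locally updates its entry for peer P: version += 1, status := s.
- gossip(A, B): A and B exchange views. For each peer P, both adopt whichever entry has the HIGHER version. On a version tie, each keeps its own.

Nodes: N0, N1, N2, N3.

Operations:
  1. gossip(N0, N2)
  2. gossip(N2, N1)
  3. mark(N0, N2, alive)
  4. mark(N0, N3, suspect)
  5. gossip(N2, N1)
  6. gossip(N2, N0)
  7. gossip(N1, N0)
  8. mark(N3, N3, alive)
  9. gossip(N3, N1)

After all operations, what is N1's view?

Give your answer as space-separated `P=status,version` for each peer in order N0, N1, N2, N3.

Answer: N0=alive,0 N1=alive,0 N2=alive,1 N3=suspect,1

Derivation:
Op 1: gossip N0<->N2 -> N0.N0=(alive,v0) N0.N1=(alive,v0) N0.N2=(alive,v0) N0.N3=(alive,v0) | N2.N0=(alive,v0) N2.N1=(alive,v0) N2.N2=(alive,v0) N2.N3=(alive,v0)
Op 2: gossip N2<->N1 -> N2.N0=(alive,v0) N2.N1=(alive,v0) N2.N2=(alive,v0) N2.N3=(alive,v0) | N1.N0=(alive,v0) N1.N1=(alive,v0) N1.N2=(alive,v0) N1.N3=(alive,v0)
Op 3: N0 marks N2=alive -> (alive,v1)
Op 4: N0 marks N3=suspect -> (suspect,v1)
Op 5: gossip N2<->N1 -> N2.N0=(alive,v0) N2.N1=(alive,v0) N2.N2=(alive,v0) N2.N3=(alive,v0) | N1.N0=(alive,v0) N1.N1=(alive,v0) N1.N2=(alive,v0) N1.N3=(alive,v0)
Op 6: gossip N2<->N0 -> N2.N0=(alive,v0) N2.N1=(alive,v0) N2.N2=(alive,v1) N2.N3=(suspect,v1) | N0.N0=(alive,v0) N0.N1=(alive,v0) N0.N2=(alive,v1) N0.N3=(suspect,v1)
Op 7: gossip N1<->N0 -> N1.N0=(alive,v0) N1.N1=(alive,v0) N1.N2=(alive,v1) N1.N3=(suspect,v1) | N0.N0=(alive,v0) N0.N1=(alive,v0) N0.N2=(alive,v1) N0.N3=(suspect,v1)
Op 8: N3 marks N3=alive -> (alive,v1)
Op 9: gossip N3<->N1 -> N3.N0=(alive,v0) N3.N1=(alive,v0) N3.N2=(alive,v1) N3.N3=(alive,v1) | N1.N0=(alive,v0) N1.N1=(alive,v0) N1.N2=(alive,v1) N1.N3=(suspect,v1)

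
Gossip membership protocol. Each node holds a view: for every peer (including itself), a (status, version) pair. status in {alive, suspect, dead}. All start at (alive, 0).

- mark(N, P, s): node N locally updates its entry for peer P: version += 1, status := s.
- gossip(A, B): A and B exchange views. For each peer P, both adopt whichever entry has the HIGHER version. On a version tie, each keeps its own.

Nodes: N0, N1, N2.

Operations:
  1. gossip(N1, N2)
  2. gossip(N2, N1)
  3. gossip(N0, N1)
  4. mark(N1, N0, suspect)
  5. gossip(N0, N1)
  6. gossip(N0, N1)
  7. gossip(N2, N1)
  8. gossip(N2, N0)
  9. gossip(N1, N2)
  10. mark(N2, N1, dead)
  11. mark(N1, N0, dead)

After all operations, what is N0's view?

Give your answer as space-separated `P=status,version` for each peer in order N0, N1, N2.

Answer: N0=suspect,1 N1=alive,0 N2=alive,0

Derivation:
Op 1: gossip N1<->N2 -> N1.N0=(alive,v0) N1.N1=(alive,v0) N1.N2=(alive,v0) | N2.N0=(alive,v0) N2.N1=(alive,v0) N2.N2=(alive,v0)
Op 2: gossip N2<->N1 -> N2.N0=(alive,v0) N2.N1=(alive,v0) N2.N2=(alive,v0) | N1.N0=(alive,v0) N1.N1=(alive,v0) N1.N2=(alive,v0)
Op 3: gossip N0<->N1 -> N0.N0=(alive,v0) N0.N1=(alive,v0) N0.N2=(alive,v0) | N1.N0=(alive,v0) N1.N1=(alive,v0) N1.N2=(alive,v0)
Op 4: N1 marks N0=suspect -> (suspect,v1)
Op 5: gossip N0<->N1 -> N0.N0=(suspect,v1) N0.N1=(alive,v0) N0.N2=(alive,v0) | N1.N0=(suspect,v1) N1.N1=(alive,v0) N1.N2=(alive,v0)
Op 6: gossip N0<->N1 -> N0.N0=(suspect,v1) N0.N1=(alive,v0) N0.N2=(alive,v0) | N1.N0=(suspect,v1) N1.N1=(alive,v0) N1.N2=(alive,v0)
Op 7: gossip N2<->N1 -> N2.N0=(suspect,v1) N2.N1=(alive,v0) N2.N2=(alive,v0) | N1.N0=(suspect,v1) N1.N1=(alive,v0) N1.N2=(alive,v0)
Op 8: gossip N2<->N0 -> N2.N0=(suspect,v1) N2.N1=(alive,v0) N2.N2=(alive,v0) | N0.N0=(suspect,v1) N0.N1=(alive,v0) N0.N2=(alive,v0)
Op 9: gossip N1<->N2 -> N1.N0=(suspect,v1) N1.N1=(alive,v0) N1.N2=(alive,v0) | N2.N0=(suspect,v1) N2.N1=(alive,v0) N2.N2=(alive,v0)
Op 10: N2 marks N1=dead -> (dead,v1)
Op 11: N1 marks N0=dead -> (dead,v2)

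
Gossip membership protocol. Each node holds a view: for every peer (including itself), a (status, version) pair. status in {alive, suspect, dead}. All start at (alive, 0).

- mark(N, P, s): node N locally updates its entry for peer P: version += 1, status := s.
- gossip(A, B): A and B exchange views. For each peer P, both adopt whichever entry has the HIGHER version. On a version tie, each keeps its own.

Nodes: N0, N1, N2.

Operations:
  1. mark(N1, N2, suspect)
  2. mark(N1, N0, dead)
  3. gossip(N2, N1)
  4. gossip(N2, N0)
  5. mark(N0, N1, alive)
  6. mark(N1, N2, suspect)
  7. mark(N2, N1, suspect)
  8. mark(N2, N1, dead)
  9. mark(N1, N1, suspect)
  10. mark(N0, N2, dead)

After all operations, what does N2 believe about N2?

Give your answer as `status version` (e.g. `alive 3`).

Answer: suspect 1

Derivation:
Op 1: N1 marks N2=suspect -> (suspect,v1)
Op 2: N1 marks N0=dead -> (dead,v1)
Op 3: gossip N2<->N1 -> N2.N0=(dead,v1) N2.N1=(alive,v0) N2.N2=(suspect,v1) | N1.N0=(dead,v1) N1.N1=(alive,v0) N1.N2=(suspect,v1)
Op 4: gossip N2<->N0 -> N2.N0=(dead,v1) N2.N1=(alive,v0) N2.N2=(suspect,v1) | N0.N0=(dead,v1) N0.N1=(alive,v0) N0.N2=(suspect,v1)
Op 5: N0 marks N1=alive -> (alive,v1)
Op 6: N1 marks N2=suspect -> (suspect,v2)
Op 7: N2 marks N1=suspect -> (suspect,v1)
Op 8: N2 marks N1=dead -> (dead,v2)
Op 9: N1 marks N1=suspect -> (suspect,v1)
Op 10: N0 marks N2=dead -> (dead,v2)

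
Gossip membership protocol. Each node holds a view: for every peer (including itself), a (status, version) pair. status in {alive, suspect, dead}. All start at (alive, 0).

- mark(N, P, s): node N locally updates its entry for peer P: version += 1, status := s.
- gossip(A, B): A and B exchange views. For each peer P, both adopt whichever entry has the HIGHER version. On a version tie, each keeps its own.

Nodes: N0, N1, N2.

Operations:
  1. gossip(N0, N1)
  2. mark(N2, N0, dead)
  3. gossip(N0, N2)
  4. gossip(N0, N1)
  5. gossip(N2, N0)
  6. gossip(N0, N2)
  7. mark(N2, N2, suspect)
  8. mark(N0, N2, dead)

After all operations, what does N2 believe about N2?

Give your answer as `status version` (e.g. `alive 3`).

Op 1: gossip N0<->N1 -> N0.N0=(alive,v0) N0.N1=(alive,v0) N0.N2=(alive,v0) | N1.N0=(alive,v0) N1.N1=(alive,v0) N1.N2=(alive,v0)
Op 2: N2 marks N0=dead -> (dead,v1)
Op 3: gossip N0<->N2 -> N0.N0=(dead,v1) N0.N1=(alive,v0) N0.N2=(alive,v0) | N2.N0=(dead,v1) N2.N1=(alive,v0) N2.N2=(alive,v0)
Op 4: gossip N0<->N1 -> N0.N0=(dead,v1) N0.N1=(alive,v0) N0.N2=(alive,v0) | N1.N0=(dead,v1) N1.N1=(alive,v0) N1.N2=(alive,v0)
Op 5: gossip N2<->N0 -> N2.N0=(dead,v1) N2.N1=(alive,v0) N2.N2=(alive,v0) | N0.N0=(dead,v1) N0.N1=(alive,v0) N0.N2=(alive,v0)
Op 6: gossip N0<->N2 -> N0.N0=(dead,v1) N0.N1=(alive,v0) N0.N2=(alive,v0) | N2.N0=(dead,v1) N2.N1=(alive,v0) N2.N2=(alive,v0)
Op 7: N2 marks N2=suspect -> (suspect,v1)
Op 8: N0 marks N2=dead -> (dead,v1)

Answer: suspect 1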